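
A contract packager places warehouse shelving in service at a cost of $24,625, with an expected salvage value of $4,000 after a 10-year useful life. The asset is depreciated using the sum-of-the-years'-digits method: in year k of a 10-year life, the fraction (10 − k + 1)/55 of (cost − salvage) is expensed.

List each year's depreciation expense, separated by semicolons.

$3,750; $3,375; $3,000; $2,625; $2,250; $1,875; $1,500; $1,125; $750; $375

Depreciable base = $24,625 − $4,000 = $20,625.
Sum of the years' digits = 10+9+8+7+6+5+4+3+2+1 = 55.
Year 1: $20,625 × 10/55 = $3,750. Book value $20,875.
Year 2: $20,625 × 9/55 = $3,375. Book value $17,500.
Year 3: $20,625 × 8/55 = $3,000. Book value $14,500.
Year 4: $20,625 × 7/55 = $2,625. Book value $11,875.
Year 5: $20,625 × 6/55 = $2,250. Book value $9,625.
Year 6: $20,625 × 5/55 = $1,875. Book value $7,750.
Year 7: $20,625 × 4/55 = $1,500. Book value $6,250.
Year 8: $20,625 × 3/55 = $1,125. Book value $5,125.
Year 9: $20,625 × 2/55 = $750. Book value $4,375.
Year 10: $20,625 × 1/55 = $375. Book value $4,000.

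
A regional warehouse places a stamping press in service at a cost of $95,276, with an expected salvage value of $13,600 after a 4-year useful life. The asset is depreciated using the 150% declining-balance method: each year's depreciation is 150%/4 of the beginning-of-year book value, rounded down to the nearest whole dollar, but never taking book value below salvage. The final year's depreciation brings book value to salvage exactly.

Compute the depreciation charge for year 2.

$22,330

Depreciable base = $95,276 − $13,600 = $81,676.
Year 1: ⌊$95,276 × 150%/4⌋ = $35,728. Book value $59,548.
Year 2: ⌊$59,548 × 150%/4⌋ = $22,330. Book value $37,218.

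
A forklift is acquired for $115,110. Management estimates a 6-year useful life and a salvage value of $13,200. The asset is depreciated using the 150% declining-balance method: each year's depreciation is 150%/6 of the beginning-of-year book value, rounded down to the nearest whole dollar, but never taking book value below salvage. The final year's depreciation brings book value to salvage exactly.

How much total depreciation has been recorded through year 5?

$87,792

Depreciable base = $115,110 − $13,200 = $101,910.
Year 1: ⌊$115,110 × 150%/6⌋ = $28,777. Book value $86,333.
Year 2: ⌊$86,333 × 150%/6⌋ = $21,583. Book value $64,750.
Year 3: ⌊$64,750 × 150%/6⌋ = $16,187. Book value $48,563.
Year 4: ⌊$48,563 × 150%/6⌋ = $12,140. Book value $36,423.
Year 5: ⌊$36,423 × 150%/6⌋ = $9,105. Book value $27,318.
Accumulated through year 5 = $115,110 − $27,318 = $87,792.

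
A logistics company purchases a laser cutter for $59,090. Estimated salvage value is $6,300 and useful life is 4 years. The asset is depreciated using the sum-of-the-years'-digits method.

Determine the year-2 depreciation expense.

$15,837

Depreciable base = $59,090 − $6,300 = $52,790.
Sum of the years' digits = 4+3+2+1 = 10.
Year 1: $52,790 × 4/10 = $21,116. Book value $37,974.
Year 2: $52,790 × 3/10 = $15,837. Book value $22,137.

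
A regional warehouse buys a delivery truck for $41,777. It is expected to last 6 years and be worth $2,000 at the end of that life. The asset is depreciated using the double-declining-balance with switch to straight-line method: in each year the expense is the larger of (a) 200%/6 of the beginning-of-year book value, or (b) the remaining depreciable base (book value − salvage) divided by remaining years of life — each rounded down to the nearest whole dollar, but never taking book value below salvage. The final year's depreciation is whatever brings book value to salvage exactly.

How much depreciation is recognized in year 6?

$3,127

Depreciable base = $41,777 − $2,000 = $39,777.
Year 1: DB = ⌊$41,777 × 200%/6⌋ = $13,925; SL = ⌊$39,777/6⌋ = $6,629 → take DB $13,925. Book value $27,852.
Year 2: DB = ⌊$27,852 × 200%/6⌋ = $9,284; SL = ⌊$25,852/5⌋ = $5,170 → take DB $9,284. Book value $18,568.
Year 3: DB = ⌊$18,568 × 200%/6⌋ = $6,189; SL = ⌊$16,568/4⌋ = $4,142 → take DB $6,189. Book value $12,379.
Year 4: DB = ⌊$12,379 × 200%/6⌋ = $4,126; SL = ⌊$10,379/3⌋ = $3,459 → take DB $4,126. Book value $8,253.
Year 5: DB = ⌊$8,253 × 200%/6⌋ = $2,751; SL = ⌊$6,253/2⌋ = $3,126 → take SL $3,126. Book value $5,127.
Year 6 (final): $5,127 − $2,000 = $3,127. Book value $2,000.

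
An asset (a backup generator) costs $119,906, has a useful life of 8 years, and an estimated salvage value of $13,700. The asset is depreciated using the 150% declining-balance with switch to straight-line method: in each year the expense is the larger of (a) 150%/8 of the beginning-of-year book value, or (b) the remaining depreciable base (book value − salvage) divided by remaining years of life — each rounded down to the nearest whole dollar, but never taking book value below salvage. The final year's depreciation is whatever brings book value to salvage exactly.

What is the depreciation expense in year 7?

$9,586

Depreciable base = $119,906 − $13,700 = $106,206.
Year 1: DB = ⌊$119,906 × 150%/8⌋ = $22,482; SL = ⌊$106,206/8⌋ = $13,275 → take DB $22,482. Book value $97,424.
Year 2: DB = ⌊$97,424 × 150%/8⌋ = $18,267; SL = ⌊$83,724/7⌋ = $11,960 → take DB $18,267. Book value $79,157.
Year 3: DB = ⌊$79,157 × 150%/8⌋ = $14,841; SL = ⌊$65,457/6⌋ = $10,909 → take DB $14,841. Book value $64,316.
Year 4: DB = ⌊$64,316 × 150%/8⌋ = $12,059; SL = ⌊$50,616/5⌋ = $10,123 → take DB $12,059. Book value $52,257.
Year 5: DB = ⌊$52,257 × 150%/8⌋ = $9,798; SL = ⌊$38,557/4⌋ = $9,639 → take DB $9,798. Book value $42,459.
Year 6: DB = ⌊$42,459 × 150%/8⌋ = $7,961; SL = ⌊$28,759/3⌋ = $9,586 → take SL $9,586. Book value $32,873.
Year 7: DB = ⌊$32,873 × 150%/8⌋ = $6,163; SL = ⌊$19,173/2⌋ = $9,586 → take SL $9,586. Book value $23,287.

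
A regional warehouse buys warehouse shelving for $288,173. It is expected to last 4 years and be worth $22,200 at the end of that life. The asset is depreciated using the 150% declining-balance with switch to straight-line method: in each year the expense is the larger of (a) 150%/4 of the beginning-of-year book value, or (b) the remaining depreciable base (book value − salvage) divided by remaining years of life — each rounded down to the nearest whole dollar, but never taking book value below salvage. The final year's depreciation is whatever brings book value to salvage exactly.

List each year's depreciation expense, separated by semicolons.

$108,064; $67,540; $45,184; $45,185

Depreciable base = $288,173 − $22,200 = $265,973.
Year 1: DB = ⌊$288,173 × 150%/4⌋ = $108,064; SL = ⌊$265,973/4⌋ = $66,493 → take DB $108,064. Book value $180,109.
Year 2: DB = ⌊$180,109 × 150%/4⌋ = $67,540; SL = ⌊$157,909/3⌋ = $52,636 → take DB $67,540. Book value $112,569.
Year 3: DB = ⌊$112,569 × 150%/4⌋ = $42,213; SL = ⌊$90,369/2⌋ = $45,184 → take SL $45,184. Book value $67,385.
Year 4 (final): $67,385 − $22,200 = $45,185. Book value $22,200.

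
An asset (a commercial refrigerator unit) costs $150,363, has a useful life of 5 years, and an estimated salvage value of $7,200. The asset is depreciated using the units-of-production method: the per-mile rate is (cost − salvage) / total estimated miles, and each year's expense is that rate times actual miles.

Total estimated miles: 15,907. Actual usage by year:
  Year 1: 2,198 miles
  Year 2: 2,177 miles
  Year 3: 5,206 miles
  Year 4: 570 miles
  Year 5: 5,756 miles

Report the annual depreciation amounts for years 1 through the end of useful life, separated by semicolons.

$19,782; $19,593; $46,854; $5,130; $51,804

Depreciable base = $150,363 − $7,200 = $143,163.
Rate = $143,163 / 15,907 miles = $9 per mile.
Year 1: 2,198 × $9 = $19,782. Book value $130,581.
Year 2: 2,177 × $9 = $19,593. Book value $110,988.
Year 3: 5,206 × $9 = $46,854. Book value $64,134.
Year 4: 570 × $9 = $5,130. Book value $59,004.
Year 5: 5,756 × $9 = $51,804. Book value $7,200.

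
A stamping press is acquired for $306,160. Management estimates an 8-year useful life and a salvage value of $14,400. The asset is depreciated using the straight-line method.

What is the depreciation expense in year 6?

$36,470

Depreciable base = $306,160 − $14,400 = $291,760.
Annual expense = $291,760 / 8 = $36,470.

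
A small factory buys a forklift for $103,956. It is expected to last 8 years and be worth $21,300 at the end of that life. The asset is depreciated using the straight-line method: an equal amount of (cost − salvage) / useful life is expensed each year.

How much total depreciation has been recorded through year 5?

Depreciable base = $103,956 − $21,300 = $82,656.
Annual expense = $82,656 / 8 = $10,332.
End of year 1: book value $93,624.
End of year 2: book value $83,292.
End of year 3: book value $72,960.
End of year 4: book value $62,628.
End of year 5: book value $52,296.
Accumulated through year 5 = $103,956 − $52,296 = $51,660.

$51,660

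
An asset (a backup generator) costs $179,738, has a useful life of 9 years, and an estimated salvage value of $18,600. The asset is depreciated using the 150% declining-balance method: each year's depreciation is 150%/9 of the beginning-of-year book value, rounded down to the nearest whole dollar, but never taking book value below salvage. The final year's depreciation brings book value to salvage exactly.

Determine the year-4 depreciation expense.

Depreciable base = $179,738 − $18,600 = $161,138.
Year 1: ⌊$179,738 × 150%/9⌋ = $29,956. Book value $149,782.
Year 2: ⌊$149,782 × 150%/9⌋ = $24,963. Book value $124,819.
Year 3: ⌊$124,819 × 150%/9⌋ = $20,803. Book value $104,016.
Year 4: ⌊$104,016 × 150%/9⌋ = $17,336. Book value $86,680.

$17,336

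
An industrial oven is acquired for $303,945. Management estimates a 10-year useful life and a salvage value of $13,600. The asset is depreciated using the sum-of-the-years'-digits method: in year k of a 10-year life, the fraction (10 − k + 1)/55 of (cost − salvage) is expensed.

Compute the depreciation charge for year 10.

$5,279

Depreciable base = $303,945 − $13,600 = $290,345.
Sum of the years' digits = 10+9+8+7+6+5+4+3+2+1 = 55.
Year 1: $290,345 × 10/55 = $52,790. Book value $251,155.
Year 2: $290,345 × 9/55 = $47,511. Book value $203,644.
Year 3: $290,345 × 8/55 = $42,232. Book value $161,412.
Year 4: $290,345 × 7/55 = $36,953. Book value $124,459.
Year 5: $290,345 × 6/55 = $31,674. Book value $92,785.
Year 6: $290,345 × 5/55 = $26,395. Book value $66,390.
Year 7: $290,345 × 4/55 = $21,116. Book value $45,274.
Year 8: $290,345 × 3/55 = $15,837. Book value $29,437.
Year 9: $290,345 × 2/55 = $10,558. Book value $18,879.
Year 10: $290,345 × 1/55 = $5,279. Book value $13,600.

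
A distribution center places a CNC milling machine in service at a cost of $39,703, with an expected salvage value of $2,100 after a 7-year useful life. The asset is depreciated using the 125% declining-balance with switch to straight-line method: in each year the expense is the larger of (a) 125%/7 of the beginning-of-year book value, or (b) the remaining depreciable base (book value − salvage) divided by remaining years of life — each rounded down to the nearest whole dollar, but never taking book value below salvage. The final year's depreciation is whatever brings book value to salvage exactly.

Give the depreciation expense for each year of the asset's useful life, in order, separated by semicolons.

Depreciable base = $39,703 − $2,100 = $37,603.
Year 1: DB = ⌊$39,703 × 125%/7⌋ = $7,089; SL = ⌊$37,603/7⌋ = $5,371 → take DB $7,089. Book value $32,614.
Year 2: DB = ⌊$32,614 × 125%/7⌋ = $5,823; SL = ⌊$30,514/6⌋ = $5,085 → take DB $5,823. Book value $26,791.
Year 3: DB = ⌊$26,791 × 125%/7⌋ = $4,784; SL = ⌊$24,691/5⌋ = $4,938 → take SL $4,938. Book value $21,853.
Year 4: DB = ⌊$21,853 × 125%/7⌋ = $3,902; SL = ⌊$19,753/4⌋ = $4,938 → take SL $4,938. Book value $16,915.
Year 5: DB = ⌊$16,915 × 125%/7⌋ = $3,020; SL = ⌊$14,815/3⌋ = $4,938 → take SL $4,938. Book value $11,977.
Year 6: DB = ⌊$11,977 × 125%/7⌋ = $2,138; SL = ⌊$9,877/2⌋ = $4,938 → take SL $4,938. Book value $7,039.
Year 7 (final): $7,039 − $2,100 = $4,939. Book value $2,100.

$7,089; $5,823; $4,938; $4,938; $4,938; $4,938; $4,939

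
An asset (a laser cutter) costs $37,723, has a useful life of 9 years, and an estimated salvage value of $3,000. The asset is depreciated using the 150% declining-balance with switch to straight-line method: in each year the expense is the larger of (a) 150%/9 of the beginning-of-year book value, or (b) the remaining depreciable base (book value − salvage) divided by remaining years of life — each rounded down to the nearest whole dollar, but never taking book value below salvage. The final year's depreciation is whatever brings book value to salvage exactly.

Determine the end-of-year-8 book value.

$6,039

Depreciable base = $37,723 − $3,000 = $34,723.
Year 1: DB = ⌊$37,723 × 150%/9⌋ = $6,287; SL = ⌊$34,723/9⌋ = $3,858 → take DB $6,287. Book value $31,436.
Year 2: DB = ⌊$31,436 × 150%/9⌋ = $5,239; SL = ⌊$28,436/8⌋ = $3,554 → take DB $5,239. Book value $26,197.
Year 3: DB = ⌊$26,197 × 150%/9⌋ = $4,366; SL = ⌊$23,197/7⌋ = $3,313 → take DB $4,366. Book value $21,831.
Year 4: DB = ⌊$21,831 × 150%/9⌋ = $3,638; SL = ⌊$18,831/6⌋ = $3,138 → take DB $3,638. Book value $18,193.
Year 5: DB = ⌊$18,193 × 150%/9⌋ = $3,032; SL = ⌊$15,193/5⌋ = $3,038 → take SL $3,038. Book value $15,155.
Year 6: DB = ⌊$15,155 × 150%/9⌋ = $2,525; SL = ⌊$12,155/4⌋ = $3,038 → take SL $3,038. Book value $12,117.
Year 7: DB = ⌊$12,117 × 150%/9⌋ = $2,019; SL = ⌊$9,117/3⌋ = $3,039 → take SL $3,039. Book value $9,078.
Year 8: DB = ⌊$9,078 × 150%/9⌋ = $1,513; SL = ⌊$6,078/2⌋ = $3,039 → take SL $3,039. Book value $6,039.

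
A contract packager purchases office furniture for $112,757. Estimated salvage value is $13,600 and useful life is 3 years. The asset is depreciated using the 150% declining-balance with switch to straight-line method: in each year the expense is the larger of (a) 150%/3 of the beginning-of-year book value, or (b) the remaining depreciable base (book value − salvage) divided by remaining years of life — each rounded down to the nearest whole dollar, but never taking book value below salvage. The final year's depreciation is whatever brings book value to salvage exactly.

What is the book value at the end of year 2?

$28,190

Depreciable base = $112,757 − $13,600 = $99,157.
Year 1: DB = ⌊$112,757 × 150%/3⌋ = $56,378; SL = ⌊$99,157/3⌋ = $33,052 → take DB $56,378. Book value $56,379.
Year 2: DB = ⌊$56,379 × 150%/3⌋ = $28,189; SL = ⌊$42,779/2⌋ = $21,389 → take DB $28,189. Book value $28,190.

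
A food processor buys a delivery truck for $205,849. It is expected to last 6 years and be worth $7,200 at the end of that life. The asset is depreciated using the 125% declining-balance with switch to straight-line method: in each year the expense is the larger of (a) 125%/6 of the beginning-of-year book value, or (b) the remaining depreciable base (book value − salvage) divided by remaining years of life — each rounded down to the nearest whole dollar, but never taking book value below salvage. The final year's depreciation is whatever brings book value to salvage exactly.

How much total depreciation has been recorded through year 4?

Depreciable base = $205,849 − $7,200 = $198,649.
Year 1: DB = ⌊$205,849 × 125%/6⌋ = $42,885; SL = ⌊$198,649/6⌋ = $33,108 → take DB $42,885. Book value $162,964.
Year 2: DB = ⌊$162,964 × 125%/6⌋ = $33,950; SL = ⌊$155,764/5⌋ = $31,152 → take DB $33,950. Book value $129,014.
Year 3: DB = ⌊$129,014 × 125%/6⌋ = $26,877; SL = ⌊$121,814/4⌋ = $30,453 → take SL $30,453. Book value $98,561.
Year 4: DB = ⌊$98,561 × 125%/6⌋ = $20,533; SL = ⌊$91,361/3⌋ = $30,453 → take SL $30,453. Book value $68,108.
Accumulated through year 4 = $205,849 − $68,108 = $137,741.

$137,741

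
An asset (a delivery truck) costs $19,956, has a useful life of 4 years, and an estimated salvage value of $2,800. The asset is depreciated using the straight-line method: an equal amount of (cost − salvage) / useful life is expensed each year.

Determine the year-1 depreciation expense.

$4,289

Depreciable base = $19,956 − $2,800 = $17,156.
Annual expense = $17,156 / 4 = $4,289.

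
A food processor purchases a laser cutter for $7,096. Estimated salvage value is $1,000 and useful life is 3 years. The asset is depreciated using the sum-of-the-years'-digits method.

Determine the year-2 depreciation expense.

Depreciable base = $7,096 − $1,000 = $6,096.
Sum of the years' digits = 3+2+1 = 6.
Year 1: $6,096 × 3/6 = $3,048. Book value $4,048.
Year 2: $6,096 × 2/6 = $2,032. Book value $2,016.

$2,032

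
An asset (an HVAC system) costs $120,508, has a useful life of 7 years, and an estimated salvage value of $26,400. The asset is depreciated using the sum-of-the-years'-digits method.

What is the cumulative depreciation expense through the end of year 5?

$84,025

Depreciable base = $120,508 − $26,400 = $94,108.
Sum of the years' digits = 7+6+5+4+3+2+1 = 28.
Year 1: $94,108 × 7/28 = $23,527. Book value $96,981.
Year 2: $94,108 × 6/28 = $20,166. Book value $76,815.
Year 3: $94,108 × 5/28 = $16,805. Book value $60,010.
Year 4: $94,108 × 4/28 = $13,444. Book value $46,566.
Year 5: $94,108 × 3/28 = $10,083. Book value $36,483.
Accumulated through year 5 = $120,508 − $36,483 = $84,025.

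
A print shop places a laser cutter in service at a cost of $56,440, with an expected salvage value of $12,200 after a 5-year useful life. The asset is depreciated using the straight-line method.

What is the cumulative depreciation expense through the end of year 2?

Depreciable base = $56,440 − $12,200 = $44,240.
Annual expense = $44,240 / 5 = $8,848.
End of year 1: book value $47,592.
End of year 2: book value $38,744.
Accumulated through year 2 = $56,440 − $38,744 = $17,696.

$17,696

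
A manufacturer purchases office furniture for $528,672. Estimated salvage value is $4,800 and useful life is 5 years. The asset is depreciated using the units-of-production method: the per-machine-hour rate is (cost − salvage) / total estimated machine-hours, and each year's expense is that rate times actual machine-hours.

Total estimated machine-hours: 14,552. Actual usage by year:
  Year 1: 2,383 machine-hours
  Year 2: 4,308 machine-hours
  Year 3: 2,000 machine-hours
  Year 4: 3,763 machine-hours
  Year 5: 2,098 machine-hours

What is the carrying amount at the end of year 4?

Depreciable base = $528,672 − $4,800 = $523,872.
Rate = $523,872 / 14,552 machine-hours = $36 per machine-hour.
Year 1: 2,383 × $36 = $85,788. Book value $442,884.
Year 2: 4,308 × $36 = $155,088. Book value $287,796.
Year 3: 2,000 × $36 = $72,000. Book value $215,796.
Year 4: 3,763 × $36 = $135,468. Book value $80,328.

$80,328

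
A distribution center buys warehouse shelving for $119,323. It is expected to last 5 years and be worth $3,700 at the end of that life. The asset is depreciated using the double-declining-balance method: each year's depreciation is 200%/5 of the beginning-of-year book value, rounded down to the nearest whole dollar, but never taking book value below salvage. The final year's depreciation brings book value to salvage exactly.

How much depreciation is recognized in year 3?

$17,182

Depreciable base = $119,323 − $3,700 = $115,623.
Year 1: ⌊$119,323 × 200%/5⌋ = $47,729. Book value $71,594.
Year 2: ⌊$71,594 × 200%/5⌋ = $28,637. Book value $42,957.
Year 3: ⌊$42,957 × 200%/5⌋ = $17,182. Book value $25,775.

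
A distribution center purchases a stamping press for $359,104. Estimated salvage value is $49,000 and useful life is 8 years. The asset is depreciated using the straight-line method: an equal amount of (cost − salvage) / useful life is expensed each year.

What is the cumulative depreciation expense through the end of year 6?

$232,578

Depreciable base = $359,104 − $49,000 = $310,104.
Annual expense = $310,104 / 8 = $38,763.
End of year 1: book value $320,341.
End of year 2: book value $281,578.
End of year 3: book value $242,815.
End of year 4: book value $204,052.
End of year 5: book value $165,289.
End of year 6: book value $126,526.
Accumulated through year 6 = $359,104 − $126,526 = $232,578.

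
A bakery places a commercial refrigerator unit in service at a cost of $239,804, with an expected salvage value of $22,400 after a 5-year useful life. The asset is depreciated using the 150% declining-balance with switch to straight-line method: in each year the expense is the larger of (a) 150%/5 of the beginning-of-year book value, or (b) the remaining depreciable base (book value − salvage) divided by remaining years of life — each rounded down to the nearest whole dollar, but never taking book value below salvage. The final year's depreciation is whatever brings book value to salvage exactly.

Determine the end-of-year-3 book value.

Depreciable base = $239,804 − $22,400 = $217,404.
Year 1: DB = ⌊$239,804 × 150%/5⌋ = $71,941; SL = ⌊$217,404/5⌋ = $43,480 → take DB $71,941. Book value $167,863.
Year 2: DB = ⌊$167,863 × 150%/5⌋ = $50,358; SL = ⌊$145,463/4⌋ = $36,365 → take DB $50,358. Book value $117,505.
Year 3: DB = ⌊$117,505 × 150%/5⌋ = $35,251; SL = ⌊$95,105/3⌋ = $31,701 → take DB $35,251. Book value $82,254.

$82,254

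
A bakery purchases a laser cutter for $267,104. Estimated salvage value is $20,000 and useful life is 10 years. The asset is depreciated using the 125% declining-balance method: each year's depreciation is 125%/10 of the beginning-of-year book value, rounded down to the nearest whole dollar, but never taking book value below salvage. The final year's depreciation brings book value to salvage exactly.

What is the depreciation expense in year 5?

Depreciable base = $267,104 − $20,000 = $247,104.
Year 1: ⌊$267,104 × 125%/10⌋ = $33,388. Book value $233,716.
Year 2: ⌊$233,716 × 125%/10⌋ = $29,214. Book value $204,502.
Year 3: ⌊$204,502 × 125%/10⌋ = $25,562. Book value $178,940.
Year 4: ⌊$178,940 × 125%/10⌋ = $22,367. Book value $156,573.
Year 5: ⌊$156,573 × 125%/10⌋ = $19,571. Book value $137,002.

$19,571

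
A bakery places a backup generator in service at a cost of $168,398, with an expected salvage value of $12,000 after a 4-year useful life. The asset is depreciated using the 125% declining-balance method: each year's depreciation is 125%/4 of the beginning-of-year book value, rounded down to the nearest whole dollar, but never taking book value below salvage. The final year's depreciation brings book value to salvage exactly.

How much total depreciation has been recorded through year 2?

$88,803

Depreciable base = $168,398 − $12,000 = $156,398.
Year 1: ⌊$168,398 × 125%/4⌋ = $52,624. Book value $115,774.
Year 2: ⌊$115,774 × 125%/4⌋ = $36,179. Book value $79,595.
Accumulated through year 2 = $168,398 − $79,595 = $88,803.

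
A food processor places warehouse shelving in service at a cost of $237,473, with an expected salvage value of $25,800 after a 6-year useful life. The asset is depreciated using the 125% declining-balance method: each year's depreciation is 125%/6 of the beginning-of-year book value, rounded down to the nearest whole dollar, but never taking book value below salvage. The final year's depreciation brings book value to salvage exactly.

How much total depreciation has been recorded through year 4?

$144,193

Depreciable base = $237,473 − $25,800 = $211,673.
Year 1: ⌊$237,473 × 125%/6⌋ = $49,473. Book value $188,000.
Year 2: ⌊$188,000 × 125%/6⌋ = $39,166. Book value $148,834.
Year 3: ⌊$148,834 × 125%/6⌋ = $31,007. Book value $117,827.
Year 4: ⌊$117,827 × 125%/6⌋ = $24,547. Book value $93,280.
Accumulated through year 4 = $237,473 − $93,280 = $144,193.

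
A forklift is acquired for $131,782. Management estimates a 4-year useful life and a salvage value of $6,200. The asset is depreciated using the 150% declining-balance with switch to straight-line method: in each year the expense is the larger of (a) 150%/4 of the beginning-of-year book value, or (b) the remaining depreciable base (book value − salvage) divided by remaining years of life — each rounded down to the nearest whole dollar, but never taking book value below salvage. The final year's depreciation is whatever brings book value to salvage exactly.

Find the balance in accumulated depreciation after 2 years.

$80,304

Depreciable base = $131,782 − $6,200 = $125,582.
Year 1: DB = ⌊$131,782 × 150%/4⌋ = $49,418; SL = ⌊$125,582/4⌋ = $31,395 → take DB $49,418. Book value $82,364.
Year 2: DB = ⌊$82,364 × 150%/4⌋ = $30,886; SL = ⌊$76,164/3⌋ = $25,388 → take DB $30,886. Book value $51,478.
Accumulated through year 2 = $131,782 − $51,478 = $80,304.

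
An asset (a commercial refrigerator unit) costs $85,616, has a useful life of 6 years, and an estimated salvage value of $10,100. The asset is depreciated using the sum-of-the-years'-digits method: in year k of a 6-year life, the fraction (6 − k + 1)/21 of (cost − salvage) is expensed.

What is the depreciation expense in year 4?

$10,788

Depreciable base = $85,616 − $10,100 = $75,516.
Sum of the years' digits = 6+5+4+3+2+1 = 21.
Year 1: $75,516 × 6/21 = $21,576. Book value $64,040.
Year 2: $75,516 × 5/21 = $17,980. Book value $46,060.
Year 3: $75,516 × 4/21 = $14,384. Book value $31,676.
Year 4: $75,516 × 3/21 = $10,788. Book value $20,888.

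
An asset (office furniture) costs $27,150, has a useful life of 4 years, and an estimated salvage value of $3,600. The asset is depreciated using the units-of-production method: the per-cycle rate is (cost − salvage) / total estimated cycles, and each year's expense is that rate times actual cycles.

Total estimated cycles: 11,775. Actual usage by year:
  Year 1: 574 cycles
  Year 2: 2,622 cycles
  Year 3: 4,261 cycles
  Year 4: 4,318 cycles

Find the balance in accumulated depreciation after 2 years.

Depreciable base = $27,150 − $3,600 = $23,550.
Rate = $23,550 / 11,775 cycles = $2 per cycle.
Year 1: 574 × $2 = $1,148. Book value $26,002.
Year 2: 2,622 × $2 = $5,244. Book value $20,758.
Accumulated through year 2 = $27,150 − $20,758 = $6,392.

$6,392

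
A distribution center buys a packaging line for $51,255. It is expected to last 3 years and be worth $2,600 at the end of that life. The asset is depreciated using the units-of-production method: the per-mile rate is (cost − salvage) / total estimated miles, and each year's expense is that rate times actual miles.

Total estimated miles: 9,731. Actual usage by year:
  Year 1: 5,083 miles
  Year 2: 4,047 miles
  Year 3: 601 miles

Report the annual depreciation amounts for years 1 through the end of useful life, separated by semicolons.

Depreciable base = $51,255 − $2,600 = $48,655.
Rate = $48,655 / 9,731 miles = $5 per mile.
Year 1: 5,083 × $5 = $25,415. Book value $25,840.
Year 2: 4,047 × $5 = $20,235. Book value $5,605.
Year 3: 601 × $5 = $3,005. Book value $2,600.

$25,415; $20,235; $3,005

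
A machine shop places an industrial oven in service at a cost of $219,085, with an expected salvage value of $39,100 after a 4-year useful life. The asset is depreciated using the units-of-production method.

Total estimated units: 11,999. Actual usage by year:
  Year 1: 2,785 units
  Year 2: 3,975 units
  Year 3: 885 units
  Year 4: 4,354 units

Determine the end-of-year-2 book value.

Depreciable base = $219,085 − $39,100 = $179,985.
Rate = $179,985 / 11,999 units = $15 per unit.
Year 1: 2,785 × $15 = $41,775. Book value $177,310.
Year 2: 3,975 × $15 = $59,625. Book value $117,685.

$117,685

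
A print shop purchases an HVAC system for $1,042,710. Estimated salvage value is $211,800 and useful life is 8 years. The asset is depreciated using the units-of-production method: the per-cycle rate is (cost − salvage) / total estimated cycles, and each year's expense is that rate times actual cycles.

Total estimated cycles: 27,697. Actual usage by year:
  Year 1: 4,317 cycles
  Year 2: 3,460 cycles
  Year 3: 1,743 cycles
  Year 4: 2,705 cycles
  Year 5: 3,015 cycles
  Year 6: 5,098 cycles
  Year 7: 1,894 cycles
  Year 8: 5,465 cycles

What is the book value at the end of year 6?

Depreciable base = $1,042,710 − $211,800 = $830,910.
Rate = $830,910 / 27,697 cycles = $30 per cycle.
Year 1: 4,317 × $30 = $129,510. Book value $913,200.
Year 2: 3,460 × $30 = $103,800. Book value $809,400.
Year 3: 1,743 × $30 = $52,290. Book value $757,110.
Year 4: 2,705 × $30 = $81,150. Book value $675,960.
Year 5: 3,015 × $30 = $90,450. Book value $585,510.
Year 6: 5,098 × $30 = $152,940. Book value $432,570.

$432,570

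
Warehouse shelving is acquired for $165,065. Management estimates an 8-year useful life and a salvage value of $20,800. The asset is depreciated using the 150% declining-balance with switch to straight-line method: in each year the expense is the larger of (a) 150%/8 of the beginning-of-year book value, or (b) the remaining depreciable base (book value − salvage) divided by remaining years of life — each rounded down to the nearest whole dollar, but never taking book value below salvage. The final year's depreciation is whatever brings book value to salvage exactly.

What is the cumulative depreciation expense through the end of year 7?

Depreciable base = $165,065 − $20,800 = $144,265.
Year 1: DB = ⌊$165,065 × 150%/8⌋ = $30,949; SL = ⌊$144,265/8⌋ = $18,033 → take DB $30,949. Book value $134,116.
Year 2: DB = ⌊$134,116 × 150%/8⌋ = $25,146; SL = ⌊$113,316/7⌋ = $16,188 → take DB $25,146. Book value $108,970.
Year 3: DB = ⌊$108,970 × 150%/8⌋ = $20,431; SL = ⌊$88,170/6⌋ = $14,695 → take DB $20,431. Book value $88,539.
Year 4: DB = ⌊$88,539 × 150%/8⌋ = $16,601; SL = ⌊$67,739/5⌋ = $13,547 → take DB $16,601. Book value $71,938.
Year 5: DB = ⌊$71,938 × 150%/8⌋ = $13,488; SL = ⌊$51,138/4⌋ = $12,784 → take DB $13,488. Book value $58,450.
Year 6: DB = ⌊$58,450 × 150%/8⌋ = $10,959; SL = ⌊$37,650/3⌋ = $12,550 → take SL $12,550. Book value $45,900.
Year 7: DB = ⌊$45,900 × 150%/8⌋ = $8,606; SL = ⌊$25,100/2⌋ = $12,550 → take SL $12,550. Book value $33,350.
Accumulated through year 7 = $165,065 − $33,350 = $131,715.

$131,715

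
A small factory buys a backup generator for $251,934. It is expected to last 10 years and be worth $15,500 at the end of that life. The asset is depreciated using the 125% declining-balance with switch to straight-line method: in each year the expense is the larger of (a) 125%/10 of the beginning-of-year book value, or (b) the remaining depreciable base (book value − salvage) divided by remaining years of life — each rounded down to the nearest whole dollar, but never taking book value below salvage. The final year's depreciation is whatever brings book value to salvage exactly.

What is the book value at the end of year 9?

Depreciable base = $251,934 − $15,500 = $236,434.
Year 1: DB = ⌊$251,934 × 125%/10⌋ = $31,491; SL = ⌊$236,434/10⌋ = $23,643 → take DB $31,491. Book value $220,443.
Year 2: DB = ⌊$220,443 × 125%/10⌋ = $27,555; SL = ⌊$204,943/9⌋ = $22,771 → take DB $27,555. Book value $192,888.
Year 3: DB = ⌊$192,888 × 125%/10⌋ = $24,111; SL = ⌊$177,388/8⌋ = $22,173 → take DB $24,111. Book value $168,777.
Year 4: DB = ⌊$168,777 × 125%/10⌋ = $21,097; SL = ⌊$153,277/7⌋ = $21,896 → take SL $21,896. Book value $146,881.
Year 5: DB = ⌊$146,881 × 125%/10⌋ = $18,360; SL = ⌊$131,381/6⌋ = $21,896 → take SL $21,896. Book value $124,985.
Year 6: DB = ⌊$124,985 × 125%/10⌋ = $15,623; SL = ⌊$109,485/5⌋ = $21,897 → take SL $21,897. Book value $103,088.
Year 7: DB = ⌊$103,088 × 125%/10⌋ = $12,886; SL = ⌊$87,588/4⌋ = $21,897 → take SL $21,897. Book value $81,191.
Year 8: DB = ⌊$81,191 × 125%/10⌋ = $10,148; SL = ⌊$65,691/3⌋ = $21,897 → take SL $21,897. Book value $59,294.
Year 9: DB = ⌊$59,294 × 125%/10⌋ = $7,411; SL = ⌊$43,794/2⌋ = $21,897 → take SL $21,897. Book value $37,397.

$37,397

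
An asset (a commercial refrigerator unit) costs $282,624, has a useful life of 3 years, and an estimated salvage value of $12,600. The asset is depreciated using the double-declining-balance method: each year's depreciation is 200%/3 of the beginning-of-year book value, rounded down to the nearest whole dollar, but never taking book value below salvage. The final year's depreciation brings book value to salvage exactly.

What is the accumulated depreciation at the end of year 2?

$251,221

Depreciable base = $282,624 − $12,600 = $270,024.
Year 1: ⌊$282,624 × 200%/3⌋ = $188,416. Book value $94,208.
Year 2: ⌊$94,208 × 200%/3⌋ = $62,805. Book value $31,403.
Accumulated through year 2 = $282,624 − $31,403 = $251,221.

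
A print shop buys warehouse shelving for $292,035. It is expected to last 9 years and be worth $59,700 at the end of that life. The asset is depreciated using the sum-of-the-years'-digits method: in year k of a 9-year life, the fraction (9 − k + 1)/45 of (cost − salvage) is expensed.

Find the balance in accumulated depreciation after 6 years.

$201,357

Depreciable base = $292,035 − $59,700 = $232,335.
Sum of the years' digits = 9+8+7+6+5+4+3+2+1 = 45.
Year 1: $232,335 × 9/45 = $46,467. Book value $245,568.
Year 2: $232,335 × 8/45 = $41,304. Book value $204,264.
Year 3: $232,335 × 7/45 = $36,141. Book value $168,123.
Year 4: $232,335 × 6/45 = $30,978. Book value $137,145.
Year 5: $232,335 × 5/45 = $25,815. Book value $111,330.
Year 6: $232,335 × 4/45 = $20,652. Book value $90,678.
Accumulated through year 6 = $292,035 − $90,678 = $201,357.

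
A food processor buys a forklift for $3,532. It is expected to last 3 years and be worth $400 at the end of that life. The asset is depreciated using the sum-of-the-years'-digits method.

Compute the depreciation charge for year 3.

Depreciable base = $3,532 − $400 = $3,132.
Sum of the years' digits = 3+2+1 = 6.
Year 1: $3,132 × 3/6 = $1,566. Book value $1,966.
Year 2: $3,132 × 2/6 = $1,044. Book value $922.
Year 3: $3,132 × 1/6 = $522. Book value $400.

$522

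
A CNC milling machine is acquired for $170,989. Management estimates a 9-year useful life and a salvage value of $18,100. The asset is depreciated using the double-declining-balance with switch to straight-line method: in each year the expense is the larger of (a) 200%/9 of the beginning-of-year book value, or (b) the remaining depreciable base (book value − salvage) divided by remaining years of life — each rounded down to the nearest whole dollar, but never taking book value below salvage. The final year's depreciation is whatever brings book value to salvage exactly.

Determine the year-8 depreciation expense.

Depreciable base = $170,989 − $18,100 = $152,889.
Year 1: DB = ⌊$170,989 × 200%/9⌋ = $37,997; SL = ⌊$152,889/9⌋ = $16,987 → take DB $37,997. Book value $132,992.
Year 2: DB = ⌊$132,992 × 200%/9⌋ = $29,553; SL = ⌊$114,892/8⌋ = $14,361 → take DB $29,553. Book value $103,439.
Year 3: DB = ⌊$103,439 × 200%/9⌋ = $22,986; SL = ⌊$85,339/7⌋ = $12,191 → take DB $22,986. Book value $80,453.
Year 4: DB = ⌊$80,453 × 200%/9⌋ = $17,878; SL = ⌊$62,353/6⌋ = $10,392 → take DB $17,878. Book value $62,575.
Year 5: DB = ⌊$62,575 × 200%/9⌋ = $13,905; SL = ⌊$44,475/5⌋ = $8,895 → take DB $13,905. Book value $48,670.
Year 6: DB = ⌊$48,670 × 200%/9⌋ = $10,815; SL = ⌊$30,570/4⌋ = $7,642 → take DB $10,815. Book value $37,855.
Year 7: DB = ⌊$37,855 × 200%/9⌋ = $8,412; SL = ⌊$19,755/3⌋ = $6,585 → take DB $8,412. Book value $29,443.
Year 8: DB = ⌊$29,443 × 200%/9⌋ = $6,542; SL = ⌊$11,343/2⌋ = $5,671 → take DB $6,542. Book value $22,901.

$6,542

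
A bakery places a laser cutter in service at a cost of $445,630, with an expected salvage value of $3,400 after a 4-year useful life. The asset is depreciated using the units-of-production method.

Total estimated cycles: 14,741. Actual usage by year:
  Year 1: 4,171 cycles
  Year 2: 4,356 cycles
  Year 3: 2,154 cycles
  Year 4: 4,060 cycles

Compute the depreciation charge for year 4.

Depreciable base = $445,630 − $3,400 = $442,230.
Rate = $442,230 / 14,741 cycles = $30 per cycle.
Year 1: 4,171 × $30 = $125,130. Book value $320,500.
Year 2: 4,356 × $30 = $130,680. Book value $189,820.
Year 3: 2,154 × $30 = $64,620. Book value $125,200.
Year 4: 4,060 × $30 = $121,800. Book value $3,400.

$121,800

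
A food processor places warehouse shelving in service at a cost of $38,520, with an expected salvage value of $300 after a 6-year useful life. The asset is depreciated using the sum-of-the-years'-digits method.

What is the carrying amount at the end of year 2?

$18,500

Depreciable base = $38,520 − $300 = $38,220.
Sum of the years' digits = 6+5+4+3+2+1 = 21.
Year 1: $38,220 × 6/21 = $10,920. Book value $27,600.
Year 2: $38,220 × 5/21 = $9,100. Book value $18,500.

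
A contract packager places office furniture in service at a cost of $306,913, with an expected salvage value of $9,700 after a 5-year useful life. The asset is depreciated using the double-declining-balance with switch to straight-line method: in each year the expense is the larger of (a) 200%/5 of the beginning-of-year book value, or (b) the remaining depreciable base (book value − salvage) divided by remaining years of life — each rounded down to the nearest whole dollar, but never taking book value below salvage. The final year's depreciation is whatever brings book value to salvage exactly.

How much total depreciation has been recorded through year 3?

$240,619

Depreciable base = $306,913 − $9,700 = $297,213.
Year 1: DB = ⌊$306,913 × 200%/5⌋ = $122,765; SL = ⌊$297,213/5⌋ = $59,442 → take DB $122,765. Book value $184,148.
Year 2: DB = ⌊$184,148 × 200%/5⌋ = $73,659; SL = ⌊$174,448/4⌋ = $43,612 → take DB $73,659. Book value $110,489.
Year 3: DB = ⌊$110,489 × 200%/5⌋ = $44,195; SL = ⌊$100,789/3⌋ = $33,596 → take DB $44,195. Book value $66,294.
Accumulated through year 3 = $306,913 − $66,294 = $240,619.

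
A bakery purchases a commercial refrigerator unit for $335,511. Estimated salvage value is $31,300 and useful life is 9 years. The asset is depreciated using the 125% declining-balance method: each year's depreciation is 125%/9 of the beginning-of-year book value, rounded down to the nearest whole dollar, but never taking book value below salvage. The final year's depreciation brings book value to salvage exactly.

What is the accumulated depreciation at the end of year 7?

$217,715

Depreciable base = $335,511 − $31,300 = $304,211.
Year 1: ⌊$335,511 × 125%/9⌋ = $46,598. Book value $288,913.
Year 2: ⌊$288,913 × 125%/9⌋ = $40,126. Book value $248,787.
Year 3: ⌊$248,787 × 125%/9⌋ = $34,553. Book value $214,234.
Year 4: ⌊$214,234 × 125%/9⌋ = $29,754. Book value $184,480.
Year 5: ⌊$184,480 × 125%/9⌋ = $25,622. Book value $158,858.
Year 6: ⌊$158,858 × 125%/9⌋ = $22,063. Book value $136,795.
Year 7: ⌊$136,795 × 125%/9⌋ = $18,999. Book value $117,796.
Accumulated through year 7 = $335,511 − $117,796 = $217,715.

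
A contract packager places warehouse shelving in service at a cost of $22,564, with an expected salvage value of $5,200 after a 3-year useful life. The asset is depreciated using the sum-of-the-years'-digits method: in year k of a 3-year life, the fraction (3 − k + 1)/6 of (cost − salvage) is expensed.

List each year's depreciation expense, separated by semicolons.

Depreciable base = $22,564 − $5,200 = $17,364.
Sum of the years' digits = 3+2+1 = 6.
Year 1: $17,364 × 3/6 = $8,682. Book value $13,882.
Year 2: $17,364 × 2/6 = $5,788. Book value $8,094.
Year 3: $17,364 × 1/6 = $2,894. Book value $5,200.

$8,682; $5,788; $2,894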